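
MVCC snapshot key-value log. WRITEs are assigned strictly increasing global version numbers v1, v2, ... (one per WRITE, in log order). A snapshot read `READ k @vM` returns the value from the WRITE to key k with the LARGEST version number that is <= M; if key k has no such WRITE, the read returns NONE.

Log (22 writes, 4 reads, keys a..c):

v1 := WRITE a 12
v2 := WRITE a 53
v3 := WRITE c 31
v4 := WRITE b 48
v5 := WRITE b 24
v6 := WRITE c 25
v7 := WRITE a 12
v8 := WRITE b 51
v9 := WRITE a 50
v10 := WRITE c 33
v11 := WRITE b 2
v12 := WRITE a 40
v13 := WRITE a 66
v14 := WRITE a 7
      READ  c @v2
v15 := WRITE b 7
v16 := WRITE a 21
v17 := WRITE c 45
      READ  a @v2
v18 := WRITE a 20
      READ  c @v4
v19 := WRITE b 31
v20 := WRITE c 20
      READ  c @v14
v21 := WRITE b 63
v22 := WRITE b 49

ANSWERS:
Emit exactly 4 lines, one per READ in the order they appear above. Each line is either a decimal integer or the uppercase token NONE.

Answer: NONE
53
31
33

Derivation:
v1: WRITE a=12  (a history now [(1, 12)])
v2: WRITE a=53  (a history now [(1, 12), (2, 53)])
v3: WRITE c=31  (c history now [(3, 31)])
v4: WRITE b=48  (b history now [(4, 48)])
v5: WRITE b=24  (b history now [(4, 48), (5, 24)])
v6: WRITE c=25  (c history now [(3, 31), (6, 25)])
v7: WRITE a=12  (a history now [(1, 12), (2, 53), (7, 12)])
v8: WRITE b=51  (b history now [(4, 48), (5, 24), (8, 51)])
v9: WRITE a=50  (a history now [(1, 12), (2, 53), (7, 12), (9, 50)])
v10: WRITE c=33  (c history now [(3, 31), (6, 25), (10, 33)])
v11: WRITE b=2  (b history now [(4, 48), (5, 24), (8, 51), (11, 2)])
v12: WRITE a=40  (a history now [(1, 12), (2, 53), (7, 12), (9, 50), (12, 40)])
v13: WRITE a=66  (a history now [(1, 12), (2, 53), (7, 12), (9, 50), (12, 40), (13, 66)])
v14: WRITE a=7  (a history now [(1, 12), (2, 53), (7, 12), (9, 50), (12, 40), (13, 66), (14, 7)])
READ c @v2: history=[(3, 31), (6, 25), (10, 33)] -> no version <= 2 -> NONE
v15: WRITE b=7  (b history now [(4, 48), (5, 24), (8, 51), (11, 2), (15, 7)])
v16: WRITE a=21  (a history now [(1, 12), (2, 53), (7, 12), (9, 50), (12, 40), (13, 66), (14, 7), (16, 21)])
v17: WRITE c=45  (c history now [(3, 31), (6, 25), (10, 33), (17, 45)])
READ a @v2: history=[(1, 12), (2, 53), (7, 12), (9, 50), (12, 40), (13, 66), (14, 7), (16, 21)] -> pick v2 -> 53
v18: WRITE a=20  (a history now [(1, 12), (2, 53), (7, 12), (9, 50), (12, 40), (13, 66), (14, 7), (16, 21), (18, 20)])
READ c @v4: history=[(3, 31), (6, 25), (10, 33), (17, 45)] -> pick v3 -> 31
v19: WRITE b=31  (b history now [(4, 48), (5, 24), (8, 51), (11, 2), (15, 7), (19, 31)])
v20: WRITE c=20  (c history now [(3, 31), (6, 25), (10, 33), (17, 45), (20, 20)])
READ c @v14: history=[(3, 31), (6, 25), (10, 33), (17, 45), (20, 20)] -> pick v10 -> 33
v21: WRITE b=63  (b history now [(4, 48), (5, 24), (8, 51), (11, 2), (15, 7), (19, 31), (21, 63)])
v22: WRITE b=49  (b history now [(4, 48), (5, 24), (8, 51), (11, 2), (15, 7), (19, 31), (21, 63), (22, 49)])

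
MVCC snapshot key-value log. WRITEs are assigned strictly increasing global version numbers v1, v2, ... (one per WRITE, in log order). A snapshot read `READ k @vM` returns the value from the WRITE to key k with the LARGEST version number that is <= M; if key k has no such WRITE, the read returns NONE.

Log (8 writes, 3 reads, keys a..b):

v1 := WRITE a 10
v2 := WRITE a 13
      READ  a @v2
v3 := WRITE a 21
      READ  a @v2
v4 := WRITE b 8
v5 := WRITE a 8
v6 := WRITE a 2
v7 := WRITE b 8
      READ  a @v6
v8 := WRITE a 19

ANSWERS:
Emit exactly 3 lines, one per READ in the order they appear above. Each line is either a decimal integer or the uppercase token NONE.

v1: WRITE a=10  (a history now [(1, 10)])
v2: WRITE a=13  (a history now [(1, 10), (2, 13)])
READ a @v2: history=[(1, 10), (2, 13)] -> pick v2 -> 13
v3: WRITE a=21  (a history now [(1, 10), (2, 13), (3, 21)])
READ a @v2: history=[(1, 10), (2, 13), (3, 21)] -> pick v2 -> 13
v4: WRITE b=8  (b history now [(4, 8)])
v5: WRITE a=8  (a history now [(1, 10), (2, 13), (3, 21), (5, 8)])
v6: WRITE a=2  (a history now [(1, 10), (2, 13), (3, 21), (5, 8), (6, 2)])
v7: WRITE b=8  (b history now [(4, 8), (7, 8)])
READ a @v6: history=[(1, 10), (2, 13), (3, 21), (5, 8), (6, 2)] -> pick v6 -> 2
v8: WRITE a=19  (a history now [(1, 10), (2, 13), (3, 21), (5, 8), (6, 2), (8, 19)])

Answer: 13
13
2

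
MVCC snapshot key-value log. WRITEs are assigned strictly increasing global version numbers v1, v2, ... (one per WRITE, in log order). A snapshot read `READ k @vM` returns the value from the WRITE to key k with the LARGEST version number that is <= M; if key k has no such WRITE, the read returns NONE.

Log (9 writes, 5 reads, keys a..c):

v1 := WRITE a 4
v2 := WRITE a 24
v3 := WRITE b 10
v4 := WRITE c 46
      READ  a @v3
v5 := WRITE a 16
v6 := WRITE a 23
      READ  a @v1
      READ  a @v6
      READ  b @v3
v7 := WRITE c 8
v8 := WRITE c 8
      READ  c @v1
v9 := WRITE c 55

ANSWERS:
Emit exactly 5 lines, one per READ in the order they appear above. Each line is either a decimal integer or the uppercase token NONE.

v1: WRITE a=4  (a history now [(1, 4)])
v2: WRITE a=24  (a history now [(1, 4), (2, 24)])
v3: WRITE b=10  (b history now [(3, 10)])
v4: WRITE c=46  (c history now [(4, 46)])
READ a @v3: history=[(1, 4), (2, 24)] -> pick v2 -> 24
v5: WRITE a=16  (a history now [(1, 4), (2, 24), (5, 16)])
v6: WRITE a=23  (a history now [(1, 4), (2, 24), (5, 16), (6, 23)])
READ a @v1: history=[(1, 4), (2, 24), (5, 16), (6, 23)] -> pick v1 -> 4
READ a @v6: history=[(1, 4), (2, 24), (5, 16), (6, 23)] -> pick v6 -> 23
READ b @v3: history=[(3, 10)] -> pick v3 -> 10
v7: WRITE c=8  (c history now [(4, 46), (7, 8)])
v8: WRITE c=8  (c history now [(4, 46), (7, 8), (8, 8)])
READ c @v1: history=[(4, 46), (7, 8), (8, 8)] -> no version <= 1 -> NONE
v9: WRITE c=55  (c history now [(4, 46), (7, 8), (8, 8), (9, 55)])

Answer: 24
4
23
10
NONE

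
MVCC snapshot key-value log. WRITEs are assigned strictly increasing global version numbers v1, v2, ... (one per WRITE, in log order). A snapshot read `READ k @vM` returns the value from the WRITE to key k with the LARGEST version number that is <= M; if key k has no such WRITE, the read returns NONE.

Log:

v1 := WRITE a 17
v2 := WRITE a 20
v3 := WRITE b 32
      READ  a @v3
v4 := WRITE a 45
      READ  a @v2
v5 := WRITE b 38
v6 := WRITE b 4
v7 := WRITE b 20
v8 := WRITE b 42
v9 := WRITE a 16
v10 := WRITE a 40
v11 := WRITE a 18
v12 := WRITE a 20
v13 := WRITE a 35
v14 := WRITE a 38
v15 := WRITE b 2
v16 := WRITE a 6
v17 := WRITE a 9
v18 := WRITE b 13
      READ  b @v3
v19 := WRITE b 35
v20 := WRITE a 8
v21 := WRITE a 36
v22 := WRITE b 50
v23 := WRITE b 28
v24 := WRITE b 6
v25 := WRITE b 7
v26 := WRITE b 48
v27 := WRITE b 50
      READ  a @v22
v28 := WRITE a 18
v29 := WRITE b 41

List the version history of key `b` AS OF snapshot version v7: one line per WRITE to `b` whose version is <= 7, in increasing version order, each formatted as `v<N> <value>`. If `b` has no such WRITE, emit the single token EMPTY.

Scan writes for key=b with version <= 7:
  v1 WRITE a 17 -> skip
  v2 WRITE a 20 -> skip
  v3 WRITE b 32 -> keep
  v4 WRITE a 45 -> skip
  v5 WRITE b 38 -> keep
  v6 WRITE b 4 -> keep
  v7 WRITE b 20 -> keep
  v8 WRITE b 42 -> drop (> snap)
  v9 WRITE a 16 -> skip
  v10 WRITE a 40 -> skip
  v11 WRITE a 18 -> skip
  v12 WRITE a 20 -> skip
  v13 WRITE a 35 -> skip
  v14 WRITE a 38 -> skip
  v15 WRITE b 2 -> drop (> snap)
  v16 WRITE a 6 -> skip
  v17 WRITE a 9 -> skip
  v18 WRITE b 13 -> drop (> snap)
  v19 WRITE b 35 -> drop (> snap)
  v20 WRITE a 8 -> skip
  v21 WRITE a 36 -> skip
  v22 WRITE b 50 -> drop (> snap)
  v23 WRITE b 28 -> drop (> snap)
  v24 WRITE b 6 -> drop (> snap)
  v25 WRITE b 7 -> drop (> snap)
  v26 WRITE b 48 -> drop (> snap)
  v27 WRITE b 50 -> drop (> snap)
  v28 WRITE a 18 -> skip
  v29 WRITE b 41 -> drop (> snap)
Collected: [(3, 32), (5, 38), (6, 4), (7, 20)]

Answer: v3 32
v5 38
v6 4
v7 20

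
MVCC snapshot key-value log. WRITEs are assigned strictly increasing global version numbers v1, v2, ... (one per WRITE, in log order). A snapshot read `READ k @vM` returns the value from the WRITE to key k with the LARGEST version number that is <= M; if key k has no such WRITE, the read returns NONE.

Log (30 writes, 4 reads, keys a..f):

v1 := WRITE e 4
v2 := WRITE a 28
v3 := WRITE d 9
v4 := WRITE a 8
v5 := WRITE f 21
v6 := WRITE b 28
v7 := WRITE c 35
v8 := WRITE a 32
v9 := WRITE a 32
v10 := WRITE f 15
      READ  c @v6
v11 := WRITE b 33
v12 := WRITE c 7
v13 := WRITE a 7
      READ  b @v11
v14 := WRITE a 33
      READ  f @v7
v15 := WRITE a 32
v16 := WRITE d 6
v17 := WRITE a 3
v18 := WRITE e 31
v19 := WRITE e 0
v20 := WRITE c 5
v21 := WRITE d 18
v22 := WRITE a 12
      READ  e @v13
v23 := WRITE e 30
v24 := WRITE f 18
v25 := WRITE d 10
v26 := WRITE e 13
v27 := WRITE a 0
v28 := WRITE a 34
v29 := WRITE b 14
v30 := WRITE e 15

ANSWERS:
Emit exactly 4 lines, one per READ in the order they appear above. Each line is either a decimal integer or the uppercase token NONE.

v1: WRITE e=4  (e history now [(1, 4)])
v2: WRITE a=28  (a history now [(2, 28)])
v3: WRITE d=9  (d history now [(3, 9)])
v4: WRITE a=8  (a history now [(2, 28), (4, 8)])
v5: WRITE f=21  (f history now [(5, 21)])
v6: WRITE b=28  (b history now [(6, 28)])
v7: WRITE c=35  (c history now [(7, 35)])
v8: WRITE a=32  (a history now [(2, 28), (4, 8), (8, 32)])
v9: WRITE a=32  (a history now [(2, 28), (4, 8), (8, 32), (9, 32)])
v10: WRITE f=15  (f history now [(5, 21), (10, 15)])
READ c @v6: history=[(7, 35)] -> no version <= 6 -> NONE
v11: WRITE b=33  (b history now [(6, 28), (11, 33)])
v12: WRITE c=7  (c history now [(7, 35), (12, 7)])
v13: WRITE a=7  (a history now [(2, 28), (4, 8), (8, 32), (9, 32), (13, 7)])
READ b @v11: history=[(6, 28), (11, 33)] -> pick v11 -> 33
v14: WRITE a=33  (a history now [(2, 28), (4, 8), (8, 32), (9, 32), (13, 7), (14, 33)])
READ f @v7: history=[(5, 21), (10, 15)] -> pick v5 -> 21
v15: WRITE a=32  (a history now [(2, 28), (4, 8), (8, 32), (9, 32), (13, 7), (14, 33), (15, 32)])
v16: WRITE d=6  (d history now [(3, 9), (16, 6)])
v17: WRITE a=3  (a history now [(2, 28), (4, 8), (8, 32), (9, 32), (13, 7), (14, 33), (15, 32), (17, 3)])
v18: WRITE e=31  (e history now [(1, 4), (18, 31)])
v19: WRITE e=0  (e history now [(1, 4), (18, 31), (19, 0)])
v20: WRITE c=5  (c history now [(7, 35), (12, 7), (20, 5)])
v21: WRITE d=18  (d history now [(3, 9), (16, 6), (21, 18)])
v22: WRITE a=12  (a history now [(2, 28), (4, 8), (8, 32), (9, 32), (13, 7), (14, 33), (15, 32), (17, 3), (22, 12)])
READ e @v13: history=[(1, 4), (18, 31), (19, 0)] -> pick v1 -> 4
v23: WRITE e=30  (e history now [(1, 4), (18, 31), (19, 0), (23, 30)])
v24: WRITE f=18  (f history now [(5, 21), (10, 15), (24, 18)])
v25: WRITE d=10  (d history now [(3, 9), (16, 6), (21, 18), (25, 10)])
v26: WRITE e=13  (e history now [(1, 4), (18, 31), (19, 0), (23, 30), (26, 13)])
v27: WRITE a=0  (a history now [(2, 28), (4, 8), (8, 32), (9, 32), (13, 7), (14, 33), (15, 32), (17, 3), (22, 12), (27, 0)])
v28: WRITE a=34  (a history now [(2, 28), (4, 8), (8, 32), (9, 32), (13, 7), (14, 33), (15, 32), (17, 3), (22, 12), (27, 0), (28, 34)])
v29: WRITE b=14  (b history now [(6, 28), (11, 33), (29, 14)])
v30: WRITE e=15  (e history now [(1, 4), (18, 31), (19, 0), (23, 30), (26, 13), (30, 15)])

Answer: NONE
33
21
4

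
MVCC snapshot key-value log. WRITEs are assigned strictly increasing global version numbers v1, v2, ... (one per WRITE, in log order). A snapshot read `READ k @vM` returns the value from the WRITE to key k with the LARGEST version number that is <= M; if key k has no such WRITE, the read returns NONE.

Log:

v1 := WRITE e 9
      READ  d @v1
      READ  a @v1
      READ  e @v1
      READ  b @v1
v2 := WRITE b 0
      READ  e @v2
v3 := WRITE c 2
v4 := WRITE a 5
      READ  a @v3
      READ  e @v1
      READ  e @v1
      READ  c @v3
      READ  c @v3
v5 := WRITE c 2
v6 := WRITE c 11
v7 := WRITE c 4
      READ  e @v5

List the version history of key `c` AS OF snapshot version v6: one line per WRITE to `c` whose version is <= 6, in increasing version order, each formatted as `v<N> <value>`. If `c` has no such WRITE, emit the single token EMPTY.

Scan writes for key=c with version <= 6:
  v1 WRITE e 9 -> skip
  v2 WRITE b 0 -> skip
  v3 WRITE c 2 -> keep
  v4 WRITE a 5 -> skip
  v5 WRITE c 2 -> keep
  v6 WRITE c 11 -> keep
  v7 WRITE c 4 -> drop (> snap)
Collected: [(3, 2), (5, 2), (6, 11)]

Answer: v3 2
v5 2
v6 11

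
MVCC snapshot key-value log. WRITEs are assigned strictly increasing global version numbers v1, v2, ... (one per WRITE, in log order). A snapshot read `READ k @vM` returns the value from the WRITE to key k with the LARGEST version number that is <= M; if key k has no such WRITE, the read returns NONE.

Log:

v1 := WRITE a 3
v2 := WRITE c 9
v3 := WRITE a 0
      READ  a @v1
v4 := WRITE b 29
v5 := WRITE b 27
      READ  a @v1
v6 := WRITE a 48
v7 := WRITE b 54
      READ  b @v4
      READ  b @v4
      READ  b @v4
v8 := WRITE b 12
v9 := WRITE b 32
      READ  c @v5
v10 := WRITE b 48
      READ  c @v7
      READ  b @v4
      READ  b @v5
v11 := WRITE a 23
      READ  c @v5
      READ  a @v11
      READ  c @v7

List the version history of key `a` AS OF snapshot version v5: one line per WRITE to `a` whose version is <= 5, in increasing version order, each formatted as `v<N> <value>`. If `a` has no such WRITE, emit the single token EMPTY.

Scan writes for key=a with version <= 5:
  v1 WRITE a 3 -> keep
  v2 WRITE c 9 -> skip
  v3 WRITE a 0 -> keep
  v4 WRITE b 29 -> skip
  v5 WRITE b 27 -> skip
  v6 WRITE a 48 -> drop (> snap)
  v7 WRITE b 54 -> skip
  v8 WRITE b 12 -> skip
  v9 WRITE b 32 -> skip
  v10 WRITE b 48 -> skip
  v11 WRITE a 23 -> drop (> snap)
Collected: [(1, 3), (3, 0)]

Answer: v1 3
v3 0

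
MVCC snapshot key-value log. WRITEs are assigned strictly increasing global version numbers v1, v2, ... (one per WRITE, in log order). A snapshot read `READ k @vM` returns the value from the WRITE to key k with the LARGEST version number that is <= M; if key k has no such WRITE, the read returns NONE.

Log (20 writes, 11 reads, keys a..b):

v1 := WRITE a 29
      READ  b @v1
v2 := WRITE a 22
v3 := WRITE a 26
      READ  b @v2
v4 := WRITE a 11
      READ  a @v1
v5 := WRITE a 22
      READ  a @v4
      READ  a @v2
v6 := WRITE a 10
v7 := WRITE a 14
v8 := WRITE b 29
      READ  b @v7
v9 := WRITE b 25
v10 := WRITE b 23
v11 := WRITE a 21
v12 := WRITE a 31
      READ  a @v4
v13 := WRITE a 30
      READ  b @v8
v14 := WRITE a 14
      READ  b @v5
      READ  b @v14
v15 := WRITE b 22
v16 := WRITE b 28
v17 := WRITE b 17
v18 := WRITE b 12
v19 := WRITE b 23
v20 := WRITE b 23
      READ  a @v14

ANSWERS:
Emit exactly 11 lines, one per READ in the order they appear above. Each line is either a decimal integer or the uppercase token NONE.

v1: WRITE a=29  (a history now [(1, 29)])
READ b @v1: history=[] -> no version <= 1 -> NONE
v2: WRITE a=22  (a history now [(1, 29), (2, 22)])
v3: WRITE a=26  (a history now [(1, 29), (2, 22), (3, 26)])
READ b @v2: history=[] -> no version <= 2 -> NONE
v4: WRITE a=11  (a history now [(1, 29), (2, 22), (3, 26), (4, 11)])
READ a @v1: history=[(1, 29), (2, 22), (3, 26), (4, 11)] -> pick v1 -> 29
v5: WRITE a=22  (a history now [(1, 29), (2, 22), (3, 26), (4, 11), (5, 22)])
READ a @v4: history=[(1, 29), (2, 22), (3, 26), (4, 11), (5, 22)] -> pick v4 -> 11
READ a @v2: history=[(1, 29), (2, 22), (3, 26), (4, 11), (5, 22)] -> pick v2 -> 22
v6: WRITE a=10  (a history now [(1, 29), (2, 22), (3, 26), (4, 11), (5, 22), (6, 10)])
v7: WRITE a=14  (a history now [(1, 29), (2, 22), (3, 26), (4, 11), (5, 22), (6, 10), (7, 14)])
v8: WRITE b=29  (b history now [(8, 29)])
READ b @v7: history=[(8, 29)] -> no version <= 7 -> NONE
v9: WRITE b=25  (b history now [(8, 29), (9, 25)])
v10: WRITE b=23  (b history now [(8, 29), (9, 25), (10, 23)])
v11: WRITE a=21  (a history now [(1, 29), (2, 22), (3, 26), (4, 11), (5, 22), (6, 10), (7, 14), (11, 21)])
v12: WRITE a=31  (a history now [(1, 29), (2, 22), (3, 26), (4, 11), (5, 22), (6, 10), (7, 14), (11, 21), (12, 31)])
READ a @v4: history=[(1, 29), (2, 22), (3, 26), (4, 11), (5, 22), (6, 10), (7, 14), (11, 21), (12, 31)] -> pick v4 -> 11
v13: WRITE a=30  (a history now [(1, 29), (2, 22), (3, 26), (4, 11), (5, 22), (6, 10), (7, 14), (11, 21), (12, 31), (13, 30)])
READ b @v8: history=[(8, 29), (9, 25), (10, 23)] -> pick v8 -> 29
v14: WRITE a=14  (a history now [(1, 29), (2, 22), (3, 26), (4, 11), (5, 22), (6, 10), (7, 14), (11, 21), (12, 31), (13, 30), (14, 14)])
READ b @v5: history=[(8, 29), (9, 25), (10, 23)] -> no version <= 5 -> NONE
READ b @v14: history=[(8, 29), (9, 25), (10, 23)] -> pick v10 -> 23
v15: WRITE b=22  (b history now [(8, 29), (9, 25), (10, 23), (15, 22)])
v16: WRITE b=28  (b history now [(8, 29), (9, 25), (10, 23), (15, 22), (16, 28)])
v17: WRITE b=17  (b history now [(8, 29), (9, 25), (10, 23), (15, 22), (16, 28), (17, 17)])
v18: WRITE b=12  (b history now [(8, 29), (9, 25), (10, 23), (15, 22), (16, 28), (17, 17), (18, 12)])
v19: WRITE b=23  (b history now [(8, 29), (9, 25), (10, 23), (15, 22), (16, 28), (17, 17), (18, 12), (19, 23)])
v20: WRITE b=23  (b history now [(8, 29), (9, 25), (10, 23), (15, 22), (16, 28), (17, 17), (18, 12), (19, 23), (20, 23)])
READ a @v14: history=[(1, 29), (2, 22), (3, 26), (4, 11), (5, 22), (6, 10), (7, 14), (11, 21), (12, 31), (13, 30), (14, 14)] -> pick v14 -> 14

Answer: NONE
NONE
29
11
22
NONE
11
29
NONE
23
14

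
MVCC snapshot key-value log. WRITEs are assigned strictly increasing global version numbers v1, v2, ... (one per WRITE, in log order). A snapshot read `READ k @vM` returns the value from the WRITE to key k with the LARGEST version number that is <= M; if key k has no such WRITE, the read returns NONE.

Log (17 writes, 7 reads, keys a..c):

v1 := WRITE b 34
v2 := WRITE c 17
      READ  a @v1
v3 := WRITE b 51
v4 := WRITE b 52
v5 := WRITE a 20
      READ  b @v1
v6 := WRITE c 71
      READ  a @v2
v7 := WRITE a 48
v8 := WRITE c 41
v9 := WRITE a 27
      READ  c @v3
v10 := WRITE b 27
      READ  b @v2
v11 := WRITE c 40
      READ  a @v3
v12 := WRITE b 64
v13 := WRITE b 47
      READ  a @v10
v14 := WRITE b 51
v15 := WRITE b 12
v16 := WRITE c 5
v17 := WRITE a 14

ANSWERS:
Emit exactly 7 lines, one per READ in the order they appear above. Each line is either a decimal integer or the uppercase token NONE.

v1: WRITE b=34  (b history now [(1, 34)])
v2: WRITE c=17  (c history now [(2, 17)])
READ a @v1: history=[] -> no version <= 1 -> NONE
v3: WRITE b=51  (b history now [(1, 34), (3, 51)])
v4: WRITE b=52  (b history now [(1, 34), (3, 51), (4, 52)])
v5: WRITE a=20  (a history now [(5, 20)])
READ b @v1: history=[(1, 34), (3, 51), (4, 52)] -> pick v1 -> 34
v6: WRITE c=71  (c history now [(2, 17), (6, 71)])
READ a @v2: history=[(5, 20)] -> no version <= 2 -> NONE
v7: WRITE a=48  (a history now [(5, 20), (7, 48)])
v8: WRITE c=41  (c history now [(2, 17), (6, 71), (8, 41)])
v9: WRITE a=27  (a history now [(5, 20), (7, 48), (9, 27)])
READ c @v3: history=[(2, 17), (6, 71), (8, 41)] -> pick v2 -> 17
v10: WRITE b=27  (b history now [(1, 34), (3, 51), (4, 52), (10, 27)])
READ b @v2: history=[(1, 34), (3, 51), (4, 52), (10, 27)] -> pick v1 -> 34
v11: WRITE c=40  (c history now [(2, 17), (6, 71), (8, 41), (11, 40)])
READ a @v3: history=[(5, 20), (7, 48), (9, 27)] -> no version <= 3 -> NONE
v12: WRITE b=64  (b history now [(1, 34), (3, 51), (4, 52), (10, 27), (12, 64)])
v13: WRITE b=47  (b history now [(1, 34), (3, 51), (4, 52), (10, 27), (12, 64), (13, 47)])
READ a @v10: history=[(5, 20), (7, 48), (9, 27)] -> pick v9 -> 27
v14: WRITE b=51  (b history now [(1, 34), (3, 51), (4, 52), (10, 27), (12, 64), (13, 47), (14, 51)])
v15: WRITE b=12  (b history now [(1, 34), (3, 51), (4, 52), (10, 27), (12, 64), (13, 47), (14, 51), (15, 12)])
v16: WRITE c=5  (c history now [(2, 17), (6, 71), (8, 41), (11, 40), (16, 5)])
v17: WRITE a=14  (a history now [(5, 20), (7, 48), (9, 27), (17, 14)])

Answer: NONE
34
NONE
17
34
NONE
27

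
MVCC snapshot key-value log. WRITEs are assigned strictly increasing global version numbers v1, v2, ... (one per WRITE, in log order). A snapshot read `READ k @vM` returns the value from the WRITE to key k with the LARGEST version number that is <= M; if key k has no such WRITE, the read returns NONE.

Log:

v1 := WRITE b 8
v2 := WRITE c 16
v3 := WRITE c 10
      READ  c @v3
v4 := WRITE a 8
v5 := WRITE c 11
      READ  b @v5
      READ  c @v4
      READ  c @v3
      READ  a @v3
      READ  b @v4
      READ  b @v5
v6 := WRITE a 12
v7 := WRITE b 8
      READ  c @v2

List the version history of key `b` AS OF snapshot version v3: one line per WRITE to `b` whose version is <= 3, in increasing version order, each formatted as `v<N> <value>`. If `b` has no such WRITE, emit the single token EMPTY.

Answer: v1 8

Derivation:
Scan writes for key=b with version <= 3:
  v1 WRITE b 8 -> keep
  v2 WRITE c 16 -> skip
  v3 WRITE c 10 -> skip
  v4 WRITE a 8 -> skip
  v5 WRITE c 11 -> skip
  v6 WRITE a 12 -> skip
  v7 WRITE b 8 -> drop (> snap)
Collected: [(1, 8)]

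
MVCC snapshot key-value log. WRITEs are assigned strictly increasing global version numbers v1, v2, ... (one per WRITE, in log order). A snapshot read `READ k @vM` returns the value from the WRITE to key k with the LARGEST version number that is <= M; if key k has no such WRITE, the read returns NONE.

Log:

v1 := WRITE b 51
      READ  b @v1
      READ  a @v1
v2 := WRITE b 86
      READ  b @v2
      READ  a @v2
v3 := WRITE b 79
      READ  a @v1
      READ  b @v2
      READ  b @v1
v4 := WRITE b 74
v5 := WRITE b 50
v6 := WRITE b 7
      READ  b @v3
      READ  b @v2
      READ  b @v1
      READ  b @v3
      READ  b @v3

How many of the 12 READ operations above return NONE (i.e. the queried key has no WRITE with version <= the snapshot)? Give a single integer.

v1: WRITE b=51  (b history now [(1, 51)])
READ b @v1: history=[(1, 51)] -> pick v1 -> 51
READ a @v1: history=[] -> no version <= 1 -> NONE
v2: WRITE b=86  (b history now [(1, 51), (2, 86)])
READ b @v2: history=[(1, 51), (2, 86)] -> pick v2 -> 86
READ a @v2: history=[] -> no version <= 2 -> NONE
v3: WRITE b=79  (b history now [(1, 51), (2, 86), (3, 79)])
READ a @v1: history=[] -> no version <= 1 -> NONE
READ b @v2: history=[(1, 51), (2, 86), (3, 79)] -> pick v2 -> 86
READ b @v1: history=[(1, 51), (2, 86), (3, 79)] -> pick v1 -> 51
v4: WRITE b=74  (b history now [(1, 51), (2, 86), (3, 79), (4, 74)])
v5: WRITE b=50  (b history now [(1, 51), (2, 86), (3, 79), (4, 74), (5, 50)])
v6: WRITE b=7  (b history now [(1, 51), (2, 86), (3, 79), (4, 74), (5, 50), (6, 7)])
READ b @v3: history=[(1, 51), (2, 86), (3, 79), (4, 74), (5, 50), (6, 7)] -> pick v3 -> 79
READ b @v2: history=[(1, 51), (2, 86), (3, 79), (4, 74), (5, 50), (6, 7)] -> pick v2 -> 86
READ b @v1: history=[(1, 51), (2, 86), (3, 79), (4, 74), (5, 50), (6, 7)] -> pick v1 -> 51
READ b @v3: history=[(1, 51), (2, 86), (3, 79), (4, 74), (5, 50), (6, 7)] -> pick v3 -> 79
READ b @v3: history=[(1, 51), (2, 86), (3, 79), (4, 74), (5, 50), (6, 7)] -> pick v3 -> 79
Read results in order: ['51', 'NONE', '86', 'NONE', 'NONE', '86', '51', '79', '86', '51', '79', '79']
NONE count = 3

Answer: 3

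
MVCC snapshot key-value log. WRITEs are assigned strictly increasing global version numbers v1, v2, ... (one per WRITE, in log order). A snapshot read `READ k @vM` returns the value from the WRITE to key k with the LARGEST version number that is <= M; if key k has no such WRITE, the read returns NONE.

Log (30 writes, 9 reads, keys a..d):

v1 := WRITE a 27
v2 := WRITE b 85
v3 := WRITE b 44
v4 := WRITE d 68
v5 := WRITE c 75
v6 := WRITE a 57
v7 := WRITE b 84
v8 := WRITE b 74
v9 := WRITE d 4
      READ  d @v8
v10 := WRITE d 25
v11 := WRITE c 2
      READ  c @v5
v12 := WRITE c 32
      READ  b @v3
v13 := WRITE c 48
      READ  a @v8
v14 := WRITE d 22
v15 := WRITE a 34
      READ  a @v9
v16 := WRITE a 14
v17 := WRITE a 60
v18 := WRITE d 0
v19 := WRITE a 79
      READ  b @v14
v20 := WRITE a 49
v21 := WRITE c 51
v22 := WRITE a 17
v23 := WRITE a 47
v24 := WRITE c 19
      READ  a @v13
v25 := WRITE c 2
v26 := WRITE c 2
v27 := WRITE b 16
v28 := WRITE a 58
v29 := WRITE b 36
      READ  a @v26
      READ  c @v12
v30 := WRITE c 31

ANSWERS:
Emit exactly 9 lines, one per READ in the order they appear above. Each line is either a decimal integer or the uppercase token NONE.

Answer: 68
75
44
57
57
74
57
47
32

Derivation:
v1: WRITE a=27  (a history now [(1, 27)])
v2: WRITE b=85  (b history now [(2, 85)])
v3: WRITE b=44  (b history now [(2, 85), (3, 44)])
v4: WRITE d=68  (d history now [(4, 68)])
v5: WRITE c=75  (c history now [(5, 75)])
v6: WRITE a=57  (a history now [(1, 27), (6, 57)])
v7: WRITE b=84  (b history now [(2, 85), (3, 44), (7, 84)])
v8: WRITE b=74  (b history now [(2, 85), (3, 44), (7, 84), (8, 74)])
v9: WRITE d=4  (d history now [(4, 68), (9, 4)])
READ d @v8: history=[(4, 68), (9, 4)] -> pick v4 -> 68
v10: WRITE d=25  (d history now [(4, 68), (9, 4), (10, 25)])
v11: WRITE c=2  (c history now [(5, 75), (11, 2)])
READ c @v5: history=[(5, 75), (11, 2)] -> pick v5 -> 75
v12: WRITE c=32  (c history now [(5, 75), (11, 2), (12, 32)])
READ b @v3: history=[(2, 85), (3, 44), (7, 84), (8, 74)] -> pick v3 -> 44
v13: WRITE c=48  (c history now [(5, 75), (11, 2), (12, 32), (13, 48)])
READ a @v8: history=[(1, 27), (6, 57)] -> pick v6 -> 57
v14: WRITE d=22  (d history now [(4, 68), (9, 4), (10, 25), (14, 22)])
v15: WRITE a=34  (a history now [(1, 27), (6, 57), (15, 34)])
READ a @v9: history=[(1, 27), (6, 57), (15, 34)] -> pick v6 -> 57
v16: WRITE a=14  (a history now [(1, 27), (6, 57), (15, 34), (16, 14)])
v17: WRITE a=60  (a history now [(1, 27), (6, 57), (15, 34), (16, 14), (17, 60)])
v18: WRITE d=0  (d history now [(4, 68), (9, 4), (10, 25), (14, 22), (18, 0)])
v19: WRITE a=79  (a history now [(1, 27), (6, 57), (15, 34), (16, 14), (17, 60), (19, 79)])
READ b @v14: history=[(2, 85), (3, 44), (7, 84), (8, 74)] -> pick v8 -> 74
v20: WRITE a=49  (a history now [(1, 27), (6, 57), (15, 34), (16, 14), (17, 60), (19, 79), (20, 49)])
v21: WRITE c=51  (c history now [(5, 75), (11, 2), (12, 32), (13, 48), (21, 51)])
v22: WRITE a=17  (a history now [(1, 27), (6, 57), (15, 34), (16, 14), (17, 60), (19, 79), (20, 49), (22, 17)])
v23: WRITE a=47  (a history now [(1, 27), (6, 57), (15, 34), (16, 14), (17, 60), (19, 79), (20, 49), (22, 17), (23, 47)])
v24: WRITE c=19  (c history now [(5, 75), (11, 2), (12, 32), (13, 48), (21, 51), (24, 19)])
READ a @v13: history=[(1, 27), (6, 57), (15, 34), (16, 14), (17, 60), (19, 79), (20, 49), (22, 17), (23, 47)] -> pick v6 -> 57
v25: WRITE c=2  (c history now [(5, 75), (11, 2), (12, 32), (13, 48), (21, 51), (24, 19), (25, 2)])
v26: WRITE c=2  (c history now [(5, 75), (11, 2), (12, 32), (13, 48), (21, 51), (24, 19), (25, 2), (26, 2)])
v27: WRITE b=16  (b history now [(2, 85), (3, 44), (7, 84), (8, 74), (27, 16)])
v28: WRITE a=58  (a history now [(1, 27), (6, 57), (15, 34), (16, 14), (17, 60), (19, 79), (20, 49), (22, 17), (23, 47), (28, 58)])
v29: WRITE b=36  (b history now [(2, 85), (3, 44), (7, 84), (8, 74), (27, 16), (29, 36)])
READ a @v26: history=[(1, 27), (6, 57), (15, 34), (16, 14), (17, 60), (19, 79), (20, 49), (22, 17), (23, 47), (28, 58)] -> pick v23 -> 47
READ c @v12: history=[(5, 75), (11, 2), (12, 32), (13, 48), (21, 51), (24, 19), (25, 2), (26, 2)] -> pick v12 -> 32
v30: WRITE c=31  (c history now [(5, 75), (11, 2), (12, 32), (13, 48), (21, 51), (24, 19), (25, 2), (26, 2), (30, 31)])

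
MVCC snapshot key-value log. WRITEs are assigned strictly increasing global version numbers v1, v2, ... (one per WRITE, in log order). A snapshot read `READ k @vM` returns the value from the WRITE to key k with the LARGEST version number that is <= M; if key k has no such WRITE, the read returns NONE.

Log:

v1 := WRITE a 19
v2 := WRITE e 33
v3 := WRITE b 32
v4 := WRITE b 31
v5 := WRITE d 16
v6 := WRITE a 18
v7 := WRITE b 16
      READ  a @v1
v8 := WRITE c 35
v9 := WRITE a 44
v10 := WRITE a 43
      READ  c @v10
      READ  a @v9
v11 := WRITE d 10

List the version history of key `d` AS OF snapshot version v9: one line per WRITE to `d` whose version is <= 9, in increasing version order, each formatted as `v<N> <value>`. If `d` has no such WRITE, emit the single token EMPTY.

Scan writes for key=d with version <= 9:
  v1 WRITE a 19 -> skip
  v2 WRITE e 33 -> skip
  v3 WRITE b 32 -> skip
  v4 WRITE b 31 -> skip
  v5 WRITE d 16 -> keep
  v6 WRITE a 18 -> skip
  v7 WRITE b 16 -> skip
  v8 WRITE c 35 -> skip
  v9 WRITE a 44 -> skip
  v10 WRITE a 43 -> skip
  v11 WRITE d 10 -> drop (> snap)
Collected: [(5, 16)]

Answer: v5 16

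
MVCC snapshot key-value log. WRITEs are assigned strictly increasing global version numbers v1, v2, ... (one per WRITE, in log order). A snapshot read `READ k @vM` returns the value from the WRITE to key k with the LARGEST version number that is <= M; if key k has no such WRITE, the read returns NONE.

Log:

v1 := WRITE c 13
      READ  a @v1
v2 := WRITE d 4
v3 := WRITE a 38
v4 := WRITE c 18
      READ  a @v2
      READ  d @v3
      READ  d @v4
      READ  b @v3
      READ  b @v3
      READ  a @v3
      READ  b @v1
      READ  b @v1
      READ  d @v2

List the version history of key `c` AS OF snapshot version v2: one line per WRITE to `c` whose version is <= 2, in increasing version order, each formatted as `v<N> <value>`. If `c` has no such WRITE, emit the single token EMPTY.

Scan writes for key=c with version <= 2:
  v1 WRITE c 13 -> keep
  v2 WRITE d 4 -> skip
  v3 WRITE a 38 -> skip
  v4 WRITE c 18 -> drop (> snap)
Collected: [(1, 13)]

Answer: v1 13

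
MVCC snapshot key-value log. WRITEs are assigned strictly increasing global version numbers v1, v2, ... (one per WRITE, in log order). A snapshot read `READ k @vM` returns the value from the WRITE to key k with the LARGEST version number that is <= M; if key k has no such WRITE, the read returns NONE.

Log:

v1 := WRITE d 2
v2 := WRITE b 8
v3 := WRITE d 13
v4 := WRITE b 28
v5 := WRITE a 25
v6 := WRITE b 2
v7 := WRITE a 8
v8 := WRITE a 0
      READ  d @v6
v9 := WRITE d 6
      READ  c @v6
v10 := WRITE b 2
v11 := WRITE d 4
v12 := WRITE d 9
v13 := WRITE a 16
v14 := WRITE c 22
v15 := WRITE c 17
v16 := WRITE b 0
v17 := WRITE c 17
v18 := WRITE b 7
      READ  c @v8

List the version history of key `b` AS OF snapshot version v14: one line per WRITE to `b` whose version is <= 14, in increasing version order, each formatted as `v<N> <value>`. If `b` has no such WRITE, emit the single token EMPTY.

Scan writes for key=b with version <= 14:
  v1 WRITE d 2 -> skip
  v2 WRITE b 8 -> keep
  v3 WRITE d 13 -> skip
  v4 WRITE b 28 -> keep
  v5 WRITE a 25 -> skip
  v6 WRITE b 2 -> keep
  v7 WRITE a 8 -> skip
  v8 WRITE a 0 -> skip
  v9 WRITE d 6 -> skip
  v10 WRITE b 2 -> keep
  v11 WRITE d 4 -> skip
  v12 WRITE d 9 -> skip
  v13 WRITE a 16 -> skip
  v14 WRITE c 22 -> skip
  v15 WRITE c 17 -> skip
  v16 WRITE b 0 -> drop (> snap)
  v17 WRITE c 17 -> skip
  v18 WRITE b 7 -> drop (> snap)
Collected: [(2, 8), (4, 28), (6, 2), (10, 2)]

Answer: v2 8
v4 28
v6 2
v10 2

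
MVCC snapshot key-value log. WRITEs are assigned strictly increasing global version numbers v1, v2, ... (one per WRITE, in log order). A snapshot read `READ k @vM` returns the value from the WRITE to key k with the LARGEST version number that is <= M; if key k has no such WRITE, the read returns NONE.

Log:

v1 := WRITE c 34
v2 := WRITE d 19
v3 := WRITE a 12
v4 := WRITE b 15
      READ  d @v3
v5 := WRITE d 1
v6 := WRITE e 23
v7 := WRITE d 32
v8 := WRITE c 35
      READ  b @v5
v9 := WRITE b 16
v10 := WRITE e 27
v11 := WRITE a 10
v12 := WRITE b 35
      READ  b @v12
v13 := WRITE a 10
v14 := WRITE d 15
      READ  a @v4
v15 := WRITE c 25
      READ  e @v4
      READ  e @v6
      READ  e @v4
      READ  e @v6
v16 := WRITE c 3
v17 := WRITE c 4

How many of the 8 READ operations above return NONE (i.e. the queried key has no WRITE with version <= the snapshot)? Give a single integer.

Answer: 2

Derivation:
v1: WRITE c=34  (c history now [(1, 34)])
v2: WRITE d=19  (d history now [(2, 19)])
v3: WRITE a=12  (a history now [(3, 12)])
v4: WRITE b=15  (b history now [(4, 15)])
READ d @v3: history=[(2, 19)] -> pick v2 -> 19
v5: WRITE d=1  (d history now [(2, 19), (5, 1)])
v6: WRITE e=23  (e history now [(6, 23)])
v7: WRITE d=32  (d history now [(2, 19), (5, 1), (7, 32)])
v8: WRITE c=35  (c history now [(1, 34), (8, 35)])
READ b @v5: history=[(4, 15)] -> pick v4 -> 15
v9: WRITE b=16  (b history now [(4, 15), (9, 16)])
v10: WRITE e=27  (e history now [(6, 23), (10, 27)])
v11: WRITE a=10  (a history now [(3, 12), (11, 10)])
v12: WRITE b=35  (b history now [(4, 15), (9, 16), (12, 35)])
READ b @v12: history=[(4, 15), (9, 16), (12, 35)] -> pick v12 -> 35
v13: WRITE a=10  (a history now [(3, 12), (11, 10), (13, 10)])
v14: WRITE d=15  (d history now [(2, 19), (5, 1), (7, 32), (14, 15)])
READ a @v4: history=[(3, 12), (11, 10), (13, 10)] -> pick v3 -> 12
v15: WRITE c=25  (c history now [(1, 34), (8, 35), (15, 25)])
READ e @v4: history=[(6, 23), (10, 27)] -> no version <= 4 -> NONE
READ e @v6: history=[(6, 23), (10, 27)] -> pick v6 -> 23
READ e @v4: history=[(6, 23), (10, 27)] -> no version <= 4 -> NONE
READ e @v6: history=[(6, 23), (10, 27)] -> pick v6 -> 23
v16: WRITE c=3  (c history now [(1, 34), (8, 35), (15, 25), (16, 3)])
v17: WRITE c=4  (c history now [(1, 34), (8, 35), (15, 25), (16, 3), (17, 4)])
Read results in order: ['19', '15', '35', '12', 'NONE', '23', 'NONE', '23']
NONE count = 2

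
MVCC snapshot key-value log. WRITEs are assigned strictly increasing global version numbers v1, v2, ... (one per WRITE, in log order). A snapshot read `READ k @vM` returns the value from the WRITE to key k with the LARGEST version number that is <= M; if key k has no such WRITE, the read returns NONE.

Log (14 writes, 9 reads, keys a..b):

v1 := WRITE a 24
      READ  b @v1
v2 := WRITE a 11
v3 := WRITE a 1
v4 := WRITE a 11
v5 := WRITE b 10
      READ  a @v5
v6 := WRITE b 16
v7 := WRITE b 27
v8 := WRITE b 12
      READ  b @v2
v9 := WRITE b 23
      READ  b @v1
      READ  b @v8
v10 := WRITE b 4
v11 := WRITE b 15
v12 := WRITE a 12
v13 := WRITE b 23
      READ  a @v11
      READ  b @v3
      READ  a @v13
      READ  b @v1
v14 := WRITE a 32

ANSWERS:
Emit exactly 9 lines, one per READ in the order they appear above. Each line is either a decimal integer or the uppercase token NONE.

v1: WRITE a=24  (a history now [(1, 24)])
READ b @v1: history=[] -> no version <= 1 -> NONE
v2: WRITE a=11  (a history now [(1, 24), (2, 11)])
v3: WRITE a=1  (a history now [(1, 24), (2, 11), (3, 1)])
v4: WRITE a=11  (a history now [(1, 24), (2, 11), (3, 1), (4, 11)])
v5: WRITE b=10  (b history now [(5, 10)])
READ a @v5: history=[(1, 24), (2, 11), (3, 1), (4, 11)] -> pick v4 -> 11
v6: WRITE b=16  (b history now [(5, 10), (6, 16)])
v7: WRITE b=27  (b history now [(5, 10), (6, 16), (7, 27)])
v8: WRITE b=12  (b history now [(5, 10), (6, 16), (7, 27), (8, 12)])
READ b @v2: history=[(5, 10), (6, 16), (7, 27), (8, 12)] -> no version <= 2 -> NONE
v9: WRITE b=23  (b history now [(5, 10), (6, 16), (7, 27), (8, 12), (9, 23)])
READ b @v1: history=[(5, 10), (6, 16), (7, 27), (8, 12), (9, 23)] -> no version <= 1 -> NONE
READ b @v8: history=[(5, 10), (6, 16), (7, 27), (8, 12), (9, 23)] -> pick v8 -> 12
v10: WRITE b=4  (b history now [(5, 10), (6, 16), (7, 27), (8, 12), (9, 23), (10, 4)])
v11: WRITE b=15  (b history now [(5, 10), (6, 16), (7, 27), (8, 12), (9, 23), (10, 4), (11, 15)])
v12: WRITE a=12  (a history now [(1, 24), (2, 11), (3, 1), (4, 11), (12, 12)])
v13: WRITE b=23  (b history now [(5, 10), (6, 16), (7, 27), (8, 12), (9, 23), (10, 4), (11, 15), (13, 23)])
READ a @v11: history=[(1, 24), (2, 11), (3, 1), (4, 11), (12, 12)] -> pick v4 -> 11
READ b @v3: history=[(5, 10), (6, 16), (7, 27), (8, 12), (9, 23), (10, 4), (11, 15), (13, 23)] -> no version <= 3 -> NONE
READ a @v13: history=[(1, 24), (2, 11), (3, 1), (4, 11), (12, 12)] -> pick v12 -> 12
READ b @v1: history=[(5, 10), (6, 16), (7, 27), (8, 12), (9, 23), (10, 4), (11, 15), (13, 23)] -> no version <= 1 -> NONE
v14: WRITE a=32  (a history now [(1, 24), (2, 11), (3, 1), (4, 11), (12, 12), (14, 32)])

Answer: NONE
11
NONE
NONE
12
11
NONE
12
NONE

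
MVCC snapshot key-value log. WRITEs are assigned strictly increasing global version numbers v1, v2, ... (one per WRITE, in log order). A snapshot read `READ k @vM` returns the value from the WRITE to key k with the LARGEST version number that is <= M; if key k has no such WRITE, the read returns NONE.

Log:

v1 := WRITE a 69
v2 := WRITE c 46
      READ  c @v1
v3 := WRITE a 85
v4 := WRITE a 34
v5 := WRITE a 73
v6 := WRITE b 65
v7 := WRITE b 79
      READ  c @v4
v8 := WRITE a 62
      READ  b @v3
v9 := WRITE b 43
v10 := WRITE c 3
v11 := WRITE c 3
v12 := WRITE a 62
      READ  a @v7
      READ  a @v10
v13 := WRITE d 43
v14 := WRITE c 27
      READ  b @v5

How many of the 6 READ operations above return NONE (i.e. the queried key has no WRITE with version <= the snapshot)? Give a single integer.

v1: WRITE a=69  (a history now [(1, 69)])
v2: WRITE c=46  (c history now [(2, 46)])
READ c @v1: history=[(2, 46)] -> no version <= 1 -> NONE
v3: WRITE a=85  (a history now [(1, 69), (3, 85)])
v4: WRITE a=34  (a history now [(1, 69), (3, 85), (4, 34)])
v5: WRITE a=73  (a history now [(1, 69), (3, 85), (4, 34), (5, 73)])
v6: WRITE b=65  (b history now [(6, 65)])
v7: WRITE b=79  (b history now [(6, 65), (7, 79)])
READ c @v4: history=[(2, 46)] -> pick v2 -> 46
v8: WRITE a=62  (a history now [(1, 69), (3, 85), (4, 34), (5, 73), (8, 62)])
READ b @v3: history=[(6, 65), (7, 79)] -> no version <= 3 -> NONE
v9: WRITE b=43  (b history now [(6, 65), (7, 79), (9, 43)])
v10: WRITE c=3  (c history now [(2, 46), (10, 3)])
v11: WRITE c=3  (c history now [(2, 46), (10, 3), (11, 3)])
v12: WRITE a=62  (a history now [(1, 69), (3, 85), (4, 34), (5, 73), (8, 62), (12, 62)])
READ a @v7: history=[(1, 69), (3, 85), (4, 34), (5, 73), (8, 62), (12, 62)] -> pick v5 -> 73
READ a @v10: history=[(1, 69), (3, 85), (4, 34), (5, 73), (8, 62), (12, 62)] -> pick v8 -> 62
v13: WRITE d=43  (d history now [(13, 43)])
v14: WRITE c=27  (c history now [(2, 46), (10, 3), (11, 3), (14, 27)])
READ b @v5: history=[(6, 65), (7, 79), (9, 43)] -> no version <= 5 -> NONE
Read results in order: ['NONE', '46', 'NONE', '73', '62', 'NONE']
NONE count = 3

Answer: 3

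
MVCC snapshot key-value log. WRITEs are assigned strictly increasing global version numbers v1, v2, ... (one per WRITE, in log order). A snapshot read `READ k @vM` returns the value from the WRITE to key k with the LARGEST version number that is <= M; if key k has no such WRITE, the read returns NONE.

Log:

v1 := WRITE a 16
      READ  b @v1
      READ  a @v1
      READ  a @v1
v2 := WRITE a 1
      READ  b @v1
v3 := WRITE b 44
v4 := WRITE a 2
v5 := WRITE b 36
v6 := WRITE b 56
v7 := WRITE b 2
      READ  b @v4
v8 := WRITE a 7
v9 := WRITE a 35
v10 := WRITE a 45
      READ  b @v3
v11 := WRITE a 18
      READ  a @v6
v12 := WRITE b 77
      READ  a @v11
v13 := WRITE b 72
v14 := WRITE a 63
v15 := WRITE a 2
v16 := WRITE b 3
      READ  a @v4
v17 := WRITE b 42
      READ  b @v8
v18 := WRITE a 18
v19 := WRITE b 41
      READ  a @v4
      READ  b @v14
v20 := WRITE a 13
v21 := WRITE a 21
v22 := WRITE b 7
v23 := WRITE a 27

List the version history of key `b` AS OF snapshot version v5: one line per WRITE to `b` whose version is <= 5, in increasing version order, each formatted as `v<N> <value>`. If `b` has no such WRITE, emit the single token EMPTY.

Scan writes for key=b with version <= 5:
  v1 WRITE a 16 -> skip
  v2 WRITE a 1 -> skip
  v3 WRITE b 44 -> keep
  v4 WRITE a 2 -> skip
  v5 WRITE b 36 -> keep
  v6 WRITE b 56 -> drop (> snap)
  v7 WRITE b 2 -> drop (> snap)
  v8 WRITE a 7 -> skip
  v9 WRITE a 35 -> skip
  v10 WRITE a 45 -> skip
  v11 WRITE a 18 -> skip
  v12 WRITE b 77 -> drop (> snap)
  v13 WRITE b 72 -> drop (> snap)
  v14 WRITE a 63 -> skip
  v15 WRITE a 2 -> skip
  v16 WRITE b 3 -> drop (> snap)
  v17 WRITE b 42 -> drop (> snap)
  v18 WRITE a 18 -> skip
  v19 WRITE b 41 -> drop (> snap)
  v20 WRITE a 13 -> skip
  v21 WRITE a 21 -> skip
  v22 WRITE b 7 -> drop (> snap)
  v23 WRITE a 27 -> skip
Collected: [(3, 44), (5, 36)]

Answer: v3 44
v5 36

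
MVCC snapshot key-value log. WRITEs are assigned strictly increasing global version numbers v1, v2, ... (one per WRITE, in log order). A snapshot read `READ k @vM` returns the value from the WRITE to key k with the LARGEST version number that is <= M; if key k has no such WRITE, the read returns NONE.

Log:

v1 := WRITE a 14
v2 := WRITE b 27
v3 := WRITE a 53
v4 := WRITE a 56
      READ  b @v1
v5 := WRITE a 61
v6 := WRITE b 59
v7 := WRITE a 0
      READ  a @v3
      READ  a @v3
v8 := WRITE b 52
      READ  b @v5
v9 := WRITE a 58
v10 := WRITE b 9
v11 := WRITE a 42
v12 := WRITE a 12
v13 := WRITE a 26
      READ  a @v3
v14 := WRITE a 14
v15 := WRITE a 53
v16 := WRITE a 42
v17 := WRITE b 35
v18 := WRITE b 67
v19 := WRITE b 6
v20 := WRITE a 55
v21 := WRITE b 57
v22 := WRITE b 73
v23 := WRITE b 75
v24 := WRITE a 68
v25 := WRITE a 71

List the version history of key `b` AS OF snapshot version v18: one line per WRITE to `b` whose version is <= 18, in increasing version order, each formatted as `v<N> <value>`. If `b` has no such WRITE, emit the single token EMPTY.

Answer: v2 27
v6 59
v8 52
v10 9
v17 35
v18 67

Derivation:
Scan writes for key=b with version <= 18:
  v1 WRITE a 14 -> skip
  v2 WRITE b 27 -> keep
  v3 WRITE a 53 -> skip
  v4 WRITE a 56 -> skip
  v5 WRITE a 61 -> skip
  v6 WRITE b 59 -> keep
  v7 WRITE a 0 -> skip
  v8 WRITE b 52 -> keep
  v9 WRITE a 58 -> skip
  v10 WRITE b 9 -> keep
  v11 WRITE a 42 -> skip
  v12 WRITE a 12 -> skip
  v13 WRITE a 26 -> skip
  v14 WRITE a 14 -> skip
  v15 WRITE a 53 -> skip
  v16 WRITE a 42 -> skip
  v17 WRITE b 35 -> keep
  v18 WRITE b 67 -> keep
  v19 WRITE b 6 -> drop (> snap)
  v20 WRITE a 55 -> skip
  v21 WRITE b 57 -> drop (> snap)
  v22 WRITE b 73 -> drop (> snap)
  v23 WRITE b 75 -> drop (> snap)
  v24 WRITE a 68 -> skip
  v25 WRITE a 71 -> skip
Collected: [(2, 27), (6, 59), (8, 52), (10, 9), (17, 35), (18, 67)]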